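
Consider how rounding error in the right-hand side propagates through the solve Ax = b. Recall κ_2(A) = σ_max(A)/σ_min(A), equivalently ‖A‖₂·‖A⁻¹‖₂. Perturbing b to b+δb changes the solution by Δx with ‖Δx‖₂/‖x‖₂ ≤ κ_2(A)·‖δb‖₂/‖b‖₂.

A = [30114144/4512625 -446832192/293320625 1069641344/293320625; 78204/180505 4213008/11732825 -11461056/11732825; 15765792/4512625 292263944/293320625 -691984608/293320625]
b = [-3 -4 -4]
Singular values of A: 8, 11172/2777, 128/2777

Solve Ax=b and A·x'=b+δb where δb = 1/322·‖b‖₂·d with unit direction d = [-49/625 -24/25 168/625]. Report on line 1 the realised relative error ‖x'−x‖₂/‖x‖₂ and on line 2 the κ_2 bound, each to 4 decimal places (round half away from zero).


0.0066
0.5390

largest singular value 8, smallest 128/2777
κ_2(A) = 8 / (128/2777) = 173.5625
κ_2(A)·‖δb‖/‖b‖ = 0.5390
solve Ax = b  →  x = [-0.8440 59.8003 25.7027]
‖b‖ = 6.4031, ‖x‖ = 65.0955
δb = ε·‖b‖·d = [-0.0016 -0.0191 0.0053]; solving A·Δx = δb gives ‖Δx‖ = 0.4314
dividing the unrounded norms, ‖Δx‖/‖x‖ = 0.0066
realised/bound (from unrounded values) ≈ 0.0123


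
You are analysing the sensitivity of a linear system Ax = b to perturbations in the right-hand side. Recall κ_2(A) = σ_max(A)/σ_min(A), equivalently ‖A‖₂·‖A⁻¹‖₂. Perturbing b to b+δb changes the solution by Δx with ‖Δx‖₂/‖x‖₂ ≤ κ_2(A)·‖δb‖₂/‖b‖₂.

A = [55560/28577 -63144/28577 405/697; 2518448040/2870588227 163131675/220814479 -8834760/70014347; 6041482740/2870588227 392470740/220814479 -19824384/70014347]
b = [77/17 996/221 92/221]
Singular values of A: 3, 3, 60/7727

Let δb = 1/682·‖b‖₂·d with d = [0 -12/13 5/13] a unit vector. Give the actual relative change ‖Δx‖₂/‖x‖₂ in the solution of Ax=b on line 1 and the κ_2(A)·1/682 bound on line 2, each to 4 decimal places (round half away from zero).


σ_max = 3, σ_min = 60/7727
κ_2(A) = 3 / (60/7727) = 386.3500
worst-case relative error ≤ 386.3500 × 1/682 = 0.5665
solve Ax = b  →  x = [26.3370 -110.9792 -502.3496]
‖b‖ = 6.4031, ‖x‖ = 515.1360
re-solving with b+δb shifts x by Δx of norm 1.2091
relative error = 0.0023
so the bound overstates the realised error by a factor of ≈ 241.3522 (computed from the unrounded values)

0.0023
0.5665


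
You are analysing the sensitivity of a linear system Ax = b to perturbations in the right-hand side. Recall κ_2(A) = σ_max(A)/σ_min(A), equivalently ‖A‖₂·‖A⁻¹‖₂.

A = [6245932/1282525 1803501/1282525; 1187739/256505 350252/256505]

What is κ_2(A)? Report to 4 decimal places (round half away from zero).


M = AᵀA = [88323144889/1955850625 25760693952/1955850625; 25760693952/1955850625 7514301361/1955850625]. tr(M)=153339914/3129361, det(M)=60025/3129361
λ_max, λ_min = (153339914/3129361 ± √23512377865951296/9792900268321)/2 = 49, 1225/3129361
κ = σ_max/σ_min = 7/(35/1769) = 353.8000

353.8000


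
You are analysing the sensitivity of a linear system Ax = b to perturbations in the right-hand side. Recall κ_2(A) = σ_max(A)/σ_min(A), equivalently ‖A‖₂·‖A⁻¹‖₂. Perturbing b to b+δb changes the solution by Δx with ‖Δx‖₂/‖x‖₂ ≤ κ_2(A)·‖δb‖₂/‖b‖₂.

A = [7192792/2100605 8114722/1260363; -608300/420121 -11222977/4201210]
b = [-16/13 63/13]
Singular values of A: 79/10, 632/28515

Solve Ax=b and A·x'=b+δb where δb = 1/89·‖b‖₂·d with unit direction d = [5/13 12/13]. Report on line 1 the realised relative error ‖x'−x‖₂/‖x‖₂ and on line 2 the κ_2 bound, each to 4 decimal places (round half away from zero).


0.0140
4.0049

σ_max = 79/10, σ_min = 632/28515
κ = σ_max/σ_min = (79/10)/(632/28515) = 356.4375
perturbation bound = 356.4375·1/89 = 4.0049
solve Ax = b  →  x = [-159.4211 84.5942]
‖b‖₂ = 5.0000 and ‖x‖₂ = 180.4751
δb = ε·‖b‖·d = [0.0216 0.0519]; solving A·Δx = δb gives ‖Δx‖ = 2.5348
dividing the unrounded norms, ‖Δx‖/‖x‖ = 0.0140
realised/bound (from unrounded values) ≈ 0.0035


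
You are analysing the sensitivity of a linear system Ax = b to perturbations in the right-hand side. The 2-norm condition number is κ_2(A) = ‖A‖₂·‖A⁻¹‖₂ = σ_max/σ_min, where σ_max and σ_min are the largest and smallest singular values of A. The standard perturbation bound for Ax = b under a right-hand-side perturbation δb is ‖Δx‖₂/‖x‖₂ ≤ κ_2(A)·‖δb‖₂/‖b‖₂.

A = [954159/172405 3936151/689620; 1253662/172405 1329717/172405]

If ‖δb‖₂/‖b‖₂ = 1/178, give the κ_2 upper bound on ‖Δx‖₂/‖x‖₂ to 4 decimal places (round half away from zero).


0.8350

form AᵀA = [99283512301/1188939361 416951063865/4755757444; 416951063865/4755757444 1751345659849/19023029776] with trace 3971322065/22619536 and determinant 7890481/5654884
solving λ² − 3971322065/22619536·λ + 7890481/5654884 = 0 gives λ = 2809/16, 11236/1413721
κ_2(A) = √(λ_max/λ_min) = √((2809/16) / (11236/1413721)) = 148.6250
perturbation bound = 148.6250·1/178 = 0.8350


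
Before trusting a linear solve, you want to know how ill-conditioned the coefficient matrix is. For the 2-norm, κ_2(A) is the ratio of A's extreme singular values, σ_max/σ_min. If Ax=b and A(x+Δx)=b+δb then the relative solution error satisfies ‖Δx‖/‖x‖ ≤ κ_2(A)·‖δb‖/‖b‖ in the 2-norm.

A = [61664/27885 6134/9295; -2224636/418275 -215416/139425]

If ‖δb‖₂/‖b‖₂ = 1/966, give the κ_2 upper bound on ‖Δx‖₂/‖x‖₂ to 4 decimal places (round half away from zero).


0.3997

M = AᵀA = [34346487184/1035230625 3339217504/345076875; 3339217504/345076875 324673924/115025625]. tr(M)=59629684/1656369, det(M)=1600/184041
λ_max, λ_min = (59629684/1656369 ± √3555603807085456/2743558264161)/2 = 36, 400/1656369
so κ_2 = √(36 / (400/1656369)) = 386.1000
perturbation bound = 386.1000·1/966 = 0.3997


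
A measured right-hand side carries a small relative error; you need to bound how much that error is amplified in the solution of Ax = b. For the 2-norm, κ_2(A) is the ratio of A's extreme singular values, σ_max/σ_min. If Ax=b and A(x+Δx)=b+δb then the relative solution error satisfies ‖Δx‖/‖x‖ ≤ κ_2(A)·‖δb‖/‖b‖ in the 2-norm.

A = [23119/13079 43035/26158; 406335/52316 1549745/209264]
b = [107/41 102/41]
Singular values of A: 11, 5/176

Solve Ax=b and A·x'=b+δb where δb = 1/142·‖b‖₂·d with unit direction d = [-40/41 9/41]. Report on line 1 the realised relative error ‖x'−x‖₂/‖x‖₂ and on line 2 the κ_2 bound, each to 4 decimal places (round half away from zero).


0.0127
2.7268

largest singular value 11, smallest 5/176
κ_2(A) = 11 / (5/176) = 387.2000
worst-case relative error ≤ 387.2000 × 1/142 = 2.7268
solve Ax = b  →  x = [48.7492 -50.7912]
‖b‖ = 3.6056, ‖x‖ = 70.4005
with δb = [-0.0248 0.0056], A·Δx = δb → ‖Δx‖ = 0.8938
realised ‖Δx‖/‖x‖ = 0.0127
realised/bound (from unrounded values) ≈ 0.0047


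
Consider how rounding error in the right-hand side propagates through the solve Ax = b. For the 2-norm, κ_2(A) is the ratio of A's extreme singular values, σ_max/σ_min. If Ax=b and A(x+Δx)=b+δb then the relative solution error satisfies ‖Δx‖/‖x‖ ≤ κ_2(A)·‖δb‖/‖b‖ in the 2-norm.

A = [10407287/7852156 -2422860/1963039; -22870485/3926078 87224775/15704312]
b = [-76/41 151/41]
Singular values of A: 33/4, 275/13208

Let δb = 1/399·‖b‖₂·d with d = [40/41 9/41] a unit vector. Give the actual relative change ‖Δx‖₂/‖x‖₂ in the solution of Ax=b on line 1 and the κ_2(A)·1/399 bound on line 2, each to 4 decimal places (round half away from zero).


0.0103
0.9931

largest singular value 33/4, smallest 275/13208
κ_2(A) = (33/4) / (275/13208) = 396.2400
worst-case relative error ≤ 396.2400 × 1/399 = 0.9931
solve Ax = b  →  x = [-33.4746 -34.4453]
‖b‖₂ = 4.1231 and ‖x‖₂ = 48.0315
with δb = [0.0101 0.0023], A·Δx = δb → ‖Δx‖ = 0.4963
realised ‖Δx‖/‖x‖ = 0.0103
so the bound overstates the realised error by a factor of ≈ 96.1072 (computed from the unrounded values)


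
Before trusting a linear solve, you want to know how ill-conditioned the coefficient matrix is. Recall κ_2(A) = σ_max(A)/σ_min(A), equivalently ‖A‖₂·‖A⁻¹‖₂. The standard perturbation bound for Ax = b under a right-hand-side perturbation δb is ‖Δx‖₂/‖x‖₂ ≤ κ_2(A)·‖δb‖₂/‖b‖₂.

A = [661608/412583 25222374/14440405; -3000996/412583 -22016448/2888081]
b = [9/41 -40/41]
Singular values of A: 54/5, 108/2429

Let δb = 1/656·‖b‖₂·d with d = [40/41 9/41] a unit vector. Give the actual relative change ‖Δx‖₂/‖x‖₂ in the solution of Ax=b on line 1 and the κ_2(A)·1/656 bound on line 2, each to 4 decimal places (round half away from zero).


0.3703
0.3703

largest singular value 54/5, smallest 108/2429
condition number: (54/5) ÷ (108/2429) = 242.9000
perturbation bound = 242.9000·1/656 = 0.3703
solve Ax = b  →  x = [0.0639 0.0670]
2-norm of b is 1.0000; of x, 0.0926
re-solving with b+δb shifts x by Δx of norm 0.0343
realised ‖Δx‖/‖x‖ = 0.3703
so the bound is sharp here: realised error equals the bound


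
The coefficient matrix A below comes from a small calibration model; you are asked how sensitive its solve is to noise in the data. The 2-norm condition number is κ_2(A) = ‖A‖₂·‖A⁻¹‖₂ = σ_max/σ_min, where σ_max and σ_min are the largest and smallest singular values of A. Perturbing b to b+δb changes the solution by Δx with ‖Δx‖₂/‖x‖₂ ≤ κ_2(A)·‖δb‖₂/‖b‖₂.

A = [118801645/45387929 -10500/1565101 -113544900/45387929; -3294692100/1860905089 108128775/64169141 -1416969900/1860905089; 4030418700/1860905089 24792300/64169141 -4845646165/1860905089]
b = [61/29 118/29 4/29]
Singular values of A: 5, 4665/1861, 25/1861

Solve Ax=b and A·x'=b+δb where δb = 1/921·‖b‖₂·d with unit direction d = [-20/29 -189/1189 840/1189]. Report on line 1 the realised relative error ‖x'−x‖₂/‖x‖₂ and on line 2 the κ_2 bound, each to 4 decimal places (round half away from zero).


0.0025
0.4041

σ_max = 5, σ_min = 25/1861
κ_2(A) = 5 / (25/1861) = 372.2000
bound on ‖Δx‖/‖x‖: κ·ε = 372.2000·1/921 = 0.4041
solve Ax = b  →  x = [-71.4630 -106.7092 -75.3262]
2-norm of b is 4.5826; of x, 148.8887
with δb = [-0.0034 -0.0008 0.0035], A·Δx = δb → ‖Δx‖ = 0.3704
relative error = 0.0025
tightness: 0.0025 against a bound of 0.4041 (unrounded ratio ≈ 0.0062)


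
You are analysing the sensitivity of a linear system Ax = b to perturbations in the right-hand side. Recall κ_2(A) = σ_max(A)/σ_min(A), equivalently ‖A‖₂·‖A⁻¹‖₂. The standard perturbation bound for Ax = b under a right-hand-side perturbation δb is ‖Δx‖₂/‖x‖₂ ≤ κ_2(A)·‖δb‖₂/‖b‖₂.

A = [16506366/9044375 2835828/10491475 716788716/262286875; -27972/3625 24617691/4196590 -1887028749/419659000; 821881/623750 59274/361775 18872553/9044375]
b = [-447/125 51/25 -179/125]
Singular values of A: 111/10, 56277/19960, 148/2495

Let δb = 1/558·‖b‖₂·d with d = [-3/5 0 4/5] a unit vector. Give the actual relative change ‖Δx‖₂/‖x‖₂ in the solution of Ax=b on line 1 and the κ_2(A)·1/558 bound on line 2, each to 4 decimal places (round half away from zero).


largest singular value 111/10, smallest 148/2495
κ = σ_max/σ_min = (111/10)/(148/2495) = 187.1250
κ_2(A)·‖δb‖/‖b‖ = 0.3353
solve Ax = b  →  x = [-11.8220 -9.4388 7.5200]
‖b‖ = 4.3589, ‖x‖ = 16.8938
re-solving with b+δb shifts x by Δx of norm 0.1317
dividing the unrounded norms, ‖Δx‖/‖x‖ = 0.0078
realised/bound (from unrounded values) ≈ 0.0232

0.0078
0.3353


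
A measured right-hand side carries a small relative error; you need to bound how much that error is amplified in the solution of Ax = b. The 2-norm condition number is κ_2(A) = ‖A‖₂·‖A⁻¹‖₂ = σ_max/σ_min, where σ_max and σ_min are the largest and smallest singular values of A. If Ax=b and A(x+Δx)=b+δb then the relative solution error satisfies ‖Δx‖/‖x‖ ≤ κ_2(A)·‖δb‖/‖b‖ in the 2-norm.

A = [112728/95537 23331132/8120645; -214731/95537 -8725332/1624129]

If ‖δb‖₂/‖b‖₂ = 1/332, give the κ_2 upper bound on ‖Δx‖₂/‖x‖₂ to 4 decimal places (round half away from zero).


1.1068

AᵀA = [58817004345/9127318369 705768716268/45636591845; 705768716268/45636591845 8469298211616/228182959225]; tr = 58814930889/1350195025, det = 18974736/1350195025
char-poly roots: 1089/25 and 17424/54007801
κ = σ_max/σ_min = (33/5)/(132/7349) = 367.4500
κ_2(A)·‖δb‖/‖b‖ = 1.1068


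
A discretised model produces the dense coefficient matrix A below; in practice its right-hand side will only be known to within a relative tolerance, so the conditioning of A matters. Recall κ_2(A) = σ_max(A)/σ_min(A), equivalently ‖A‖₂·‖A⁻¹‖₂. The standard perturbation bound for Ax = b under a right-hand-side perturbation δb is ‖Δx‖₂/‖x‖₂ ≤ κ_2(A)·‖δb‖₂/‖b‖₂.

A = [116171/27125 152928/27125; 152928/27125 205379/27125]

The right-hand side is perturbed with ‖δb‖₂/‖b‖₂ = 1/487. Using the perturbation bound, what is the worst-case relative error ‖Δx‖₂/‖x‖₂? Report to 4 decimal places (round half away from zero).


0.4456

form AᵀA = [1475306977/29430625 1966959936/29430625; 1966959936/29430625 2622700273/29430625] with trace 32784058/235445 and determinant 12117361/29430625
eigenvalues of AᵀA: λ = (tr ± √(tr²−4·det))/2 = 3481/25, 3481/1177225
κ = σ_max/σ_min = (59/5)/(59/1085) = 217.0000
worst-case relative error ≤ 217.0000 × 1/487 = 0.4456


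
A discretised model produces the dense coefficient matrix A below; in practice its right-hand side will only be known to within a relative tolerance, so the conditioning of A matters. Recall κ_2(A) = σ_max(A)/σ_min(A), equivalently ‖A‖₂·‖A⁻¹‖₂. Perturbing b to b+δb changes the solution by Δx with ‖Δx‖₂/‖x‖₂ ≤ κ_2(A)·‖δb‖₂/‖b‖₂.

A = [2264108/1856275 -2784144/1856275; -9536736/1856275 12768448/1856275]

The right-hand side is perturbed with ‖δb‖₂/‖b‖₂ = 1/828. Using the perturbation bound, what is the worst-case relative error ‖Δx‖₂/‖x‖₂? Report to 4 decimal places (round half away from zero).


M = AᵀA = [11430757712/409965125 -15237706176/409965125; -15237706176/409965125 20319419648/409965125]. tr(M)=6350035472/81993025, det(M)=959512576/2049825625
char-poly roots: 1936/25 and 495616/81993025
so κ_2 = √((1936/25) / (495616/81993025)) = 113.1875
perturbation bound = 113.1875·1/828 = 0.1367

0.1367


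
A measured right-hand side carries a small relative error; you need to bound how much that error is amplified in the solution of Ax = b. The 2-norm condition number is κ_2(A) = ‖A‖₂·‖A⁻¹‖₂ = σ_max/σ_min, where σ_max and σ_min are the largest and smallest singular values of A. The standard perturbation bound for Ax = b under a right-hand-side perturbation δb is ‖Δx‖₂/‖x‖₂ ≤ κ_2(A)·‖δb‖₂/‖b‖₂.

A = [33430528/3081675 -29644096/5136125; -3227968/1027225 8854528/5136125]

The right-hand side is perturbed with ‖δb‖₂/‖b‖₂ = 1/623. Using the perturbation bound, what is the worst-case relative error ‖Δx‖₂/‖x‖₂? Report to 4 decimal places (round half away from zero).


form AᵀA = [114012065792/893809017 -101342511104/1489681695; -101342511104/1489681695 90087067648/2482802825] with trace 215357956096/1314425025 and determinant 16777216/52577001
λ_max, λ_min = (215357956096/1314425025 ± √46376844014590640521216/1727713146346250625)/2 = 4096/25, 102400/52577001
so κ_2 = √((4096/25) / (102400/52577001)) = 290.0400
κ_2(A)·‖δb‖/‖b‖ = 0.4656

0.4656


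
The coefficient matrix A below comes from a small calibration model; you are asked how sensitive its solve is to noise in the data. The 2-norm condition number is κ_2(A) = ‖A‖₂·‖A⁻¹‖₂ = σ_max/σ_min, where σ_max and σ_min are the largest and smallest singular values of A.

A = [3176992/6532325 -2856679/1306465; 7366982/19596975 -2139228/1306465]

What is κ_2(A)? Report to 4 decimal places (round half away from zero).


305.9040

form AᵀA = [5804477092036/15361657166025 -573154575448/341370159245; -573154575448/341370159245 509476453801/68274031849] with trace 71645853181/9138404025 and determinant 240100/365536161
λ_max, λ_min = (71645853181/9138404025 ± √5132908864952767568761/83510428124136200625)/2 = 196/25, 30625/365536161
σ_max=√(196/25)=(14/5), σ_min=√(30625/365536161)=(175/19119) → κ = 305.9040


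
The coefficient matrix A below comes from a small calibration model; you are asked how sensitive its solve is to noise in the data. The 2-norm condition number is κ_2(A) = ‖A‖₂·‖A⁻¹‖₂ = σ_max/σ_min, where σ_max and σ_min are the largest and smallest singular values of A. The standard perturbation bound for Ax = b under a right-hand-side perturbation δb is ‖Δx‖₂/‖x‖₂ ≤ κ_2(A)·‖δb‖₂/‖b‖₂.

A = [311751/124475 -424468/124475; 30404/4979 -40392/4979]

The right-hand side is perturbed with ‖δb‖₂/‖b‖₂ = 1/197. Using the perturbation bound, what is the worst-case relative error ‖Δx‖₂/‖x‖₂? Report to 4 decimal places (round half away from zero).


M = AᵀA = [3993731929/91680625 -5324717772/91680625; -5324717772/91680625 7099817296/91680625]. tr(M)=443741969/3667225, det(M)=937024/3667225
char-poly roots: 121 and 7744/3667225
κ = σ_max/σ_min = 11/(88/1915) = 239.3750
perturbation bound = 239.3750·1/197 = 1.2151

1.2151


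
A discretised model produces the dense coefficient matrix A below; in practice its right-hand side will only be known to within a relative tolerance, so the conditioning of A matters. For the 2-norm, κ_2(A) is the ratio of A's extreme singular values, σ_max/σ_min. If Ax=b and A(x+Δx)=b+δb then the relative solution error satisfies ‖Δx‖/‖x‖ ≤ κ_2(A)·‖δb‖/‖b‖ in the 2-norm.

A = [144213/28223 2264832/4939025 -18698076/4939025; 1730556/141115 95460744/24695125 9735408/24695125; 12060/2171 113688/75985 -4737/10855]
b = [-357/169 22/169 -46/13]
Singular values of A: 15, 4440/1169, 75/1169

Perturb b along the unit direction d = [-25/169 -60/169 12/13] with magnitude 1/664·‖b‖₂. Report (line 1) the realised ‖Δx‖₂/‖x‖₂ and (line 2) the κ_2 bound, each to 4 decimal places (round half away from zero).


0.0021
0.3521

from the listed singular values, σ₁ = 15, σ_n = 75/1169
κ_2(A) = 15 / (75/1169) = 233.8000
κ_2(A)·‖δb‖/‖b‖ = 0.3521
solve Ax = b  →  x = [-13.2208 43.2056 -12.0531]
2-norm of b is 4.1231; of x, 46.7632
Δx = A⁻¹·δb where δb = 1/664·4.1231·d; ‖Δx‖ = 0.0968
relative error = 0.0021
realised/bound (from unrounded values) ≈ 0.0059


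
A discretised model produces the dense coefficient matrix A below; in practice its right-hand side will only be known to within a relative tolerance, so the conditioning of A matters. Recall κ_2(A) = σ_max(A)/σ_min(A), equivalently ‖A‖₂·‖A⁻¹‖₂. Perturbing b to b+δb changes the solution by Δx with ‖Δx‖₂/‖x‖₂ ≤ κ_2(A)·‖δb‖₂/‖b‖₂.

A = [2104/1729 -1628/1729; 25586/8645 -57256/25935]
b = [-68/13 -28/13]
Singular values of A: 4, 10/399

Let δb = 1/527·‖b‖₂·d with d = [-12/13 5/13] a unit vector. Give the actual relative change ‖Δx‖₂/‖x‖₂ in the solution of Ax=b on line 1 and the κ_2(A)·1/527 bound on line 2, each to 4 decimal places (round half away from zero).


0.0027
0.3028

from the listed singular values, σ₁ = 4, σ_n = 10/399
κ_2(A) = 4 / (10/399) = 159.6000
worst-case relative error ≤ 159.6000 × 1/527 = 0.3028
solve Ax = b  →  x = [94.9600 128.2800]
‖b‖ = 5.6569, ‖x‖ = 159.6031
re-solving with b+δb shifts x by Δx of norm 0.4283
relative error = 0.0027
realised/bound (from unrounded values) ≈ 0.0089


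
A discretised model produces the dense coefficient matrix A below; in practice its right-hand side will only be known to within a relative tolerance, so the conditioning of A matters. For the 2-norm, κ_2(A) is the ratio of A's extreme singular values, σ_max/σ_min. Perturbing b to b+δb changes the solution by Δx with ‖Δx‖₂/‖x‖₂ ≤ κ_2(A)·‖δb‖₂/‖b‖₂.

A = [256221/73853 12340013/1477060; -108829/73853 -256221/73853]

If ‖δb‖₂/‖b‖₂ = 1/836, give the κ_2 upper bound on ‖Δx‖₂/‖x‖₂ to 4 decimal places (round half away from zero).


0.4182

M = AᵀA = [458538178/32273761 22008615237/645475220; 22008615237/645475220 1056423675601/12909504400]. tr(M)=7336325129/76387600, det(M)=5764801/76387600
eigenvalues of AᵀA: λ = (tr ± √(tr²−4·det))/2 = 2401/25, 2401/3055504
κ_2(A) = √(λ_max/λ_min) = √((2401/25) / (2401/3055504)) = 349.6000
bound on ‖Δx‖/‖x‖: κ·ε = 349.6000·1/836 = 0.4182


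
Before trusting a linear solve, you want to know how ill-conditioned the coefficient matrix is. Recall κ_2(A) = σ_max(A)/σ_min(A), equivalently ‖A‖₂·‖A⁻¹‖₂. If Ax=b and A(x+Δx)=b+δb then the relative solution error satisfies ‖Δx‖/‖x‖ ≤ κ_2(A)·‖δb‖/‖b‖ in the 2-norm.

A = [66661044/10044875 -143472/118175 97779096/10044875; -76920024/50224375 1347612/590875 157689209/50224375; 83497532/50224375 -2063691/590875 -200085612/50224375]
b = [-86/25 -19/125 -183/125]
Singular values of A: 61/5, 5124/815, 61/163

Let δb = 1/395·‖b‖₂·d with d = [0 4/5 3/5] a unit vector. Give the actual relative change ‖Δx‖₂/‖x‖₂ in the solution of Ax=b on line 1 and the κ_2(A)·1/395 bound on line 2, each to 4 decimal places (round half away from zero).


0.0094
0.0825

largest singular value 61/5, smallest 61/163
condition number: (61/5) ÷ (61/163) = 32.6000
worst-case relative error ≤ 32.6000 × 1/395 = 0.0825
solve Ax = b  →  x = [1.3071 2.1544 -0.9758]
2-norm of b is 3.7417; of x, 2.7022
re-solving with b+δb shifts x by Δx of norm 0.0253
relative error = 0.0094
tightness: 0.0094 against a bound of 0.0825 (unrounded ratio ≈ 0.1135)


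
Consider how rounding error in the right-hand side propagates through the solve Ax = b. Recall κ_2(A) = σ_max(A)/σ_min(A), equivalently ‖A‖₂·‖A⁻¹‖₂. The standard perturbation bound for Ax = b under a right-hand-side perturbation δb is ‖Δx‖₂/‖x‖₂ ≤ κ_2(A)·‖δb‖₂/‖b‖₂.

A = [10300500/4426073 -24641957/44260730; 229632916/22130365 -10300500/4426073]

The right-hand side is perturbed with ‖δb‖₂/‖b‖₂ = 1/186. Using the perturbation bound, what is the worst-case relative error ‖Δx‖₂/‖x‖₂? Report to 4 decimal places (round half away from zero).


1.7695

form AᵀA = [32946926601376/291346255225 -296519463450/11653850209; -296519463450/11653850209 6672966133129/1165385020900] with trace 82368038393/693268900 and determinant 564632644/4332930625
char-poly roots: 11881/100 and 190096/173317225
so κ_2 = √((11881/100) / (190096/173317225)) = 329.1250
bound on ‖Δx‖/‖x‖: κ·ε = 329.1250·1/186 = 1.7695


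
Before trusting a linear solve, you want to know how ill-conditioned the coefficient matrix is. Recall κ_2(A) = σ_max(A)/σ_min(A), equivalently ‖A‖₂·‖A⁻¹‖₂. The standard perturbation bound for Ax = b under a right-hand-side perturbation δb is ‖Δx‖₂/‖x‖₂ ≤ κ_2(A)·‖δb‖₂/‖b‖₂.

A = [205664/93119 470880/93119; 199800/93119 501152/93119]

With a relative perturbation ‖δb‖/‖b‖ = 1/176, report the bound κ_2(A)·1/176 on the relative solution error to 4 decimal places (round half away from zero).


0.3509

M = AᵀA = [97761856/10310521 234213120/10310521; 234213120/10310521 562284544/10310521]. tr(M)=3905600/61009, det(M)=65536/61009
char-poly roots: 64 and 1024/61009
κ_2(A) = √(λ_max/λ_min) = √(64 / (1024/61009)) = 61.7500
worst-case relative error ≤ 61.7500 × 1/176 = 0.3509


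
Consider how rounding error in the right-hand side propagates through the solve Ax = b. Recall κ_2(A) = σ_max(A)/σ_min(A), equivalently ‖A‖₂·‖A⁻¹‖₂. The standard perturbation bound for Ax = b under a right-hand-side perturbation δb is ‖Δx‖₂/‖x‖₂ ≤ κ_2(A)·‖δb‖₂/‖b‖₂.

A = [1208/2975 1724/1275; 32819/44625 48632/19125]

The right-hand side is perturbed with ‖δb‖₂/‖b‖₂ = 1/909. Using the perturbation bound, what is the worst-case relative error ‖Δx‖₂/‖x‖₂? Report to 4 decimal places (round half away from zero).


0.2599

form AᵀA = [4863049/6890625 7144072/2953125; 7144072/2953125 10497616/1265625] with trace 893041/99225 and determinant 16/11025
eigenvalues of AᵀA: λ = (tr ± √(tr²−4·det))/2 = 9, 16/99225
κ_2(A) = √(λ_max/λ_min) = √(9 / (16/99225)) = 236.2500
κ_2(A)·‖δb‖/‖b‖ = 0.2599


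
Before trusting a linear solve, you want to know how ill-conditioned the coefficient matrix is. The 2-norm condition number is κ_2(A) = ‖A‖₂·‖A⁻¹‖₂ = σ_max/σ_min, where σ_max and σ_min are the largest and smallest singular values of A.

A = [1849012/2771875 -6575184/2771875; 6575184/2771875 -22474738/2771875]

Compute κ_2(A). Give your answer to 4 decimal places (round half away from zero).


form AᵀA = [74643024016/12293265625 -255893010912/12293265625; -255893010912/12293265625 877355028484/12293265625] with trace 1523196884/19669225 and determinant 937024/19669225
λ_max, λ_min = (1523196884/19669225 ± √2320055025283763856/386878412100625)/2 = 1936/25, 484/786769
κ_2(A) = √(λ_max/λ_min) = √((1936/25) / (484/786769)) = 354.8000

354.8000


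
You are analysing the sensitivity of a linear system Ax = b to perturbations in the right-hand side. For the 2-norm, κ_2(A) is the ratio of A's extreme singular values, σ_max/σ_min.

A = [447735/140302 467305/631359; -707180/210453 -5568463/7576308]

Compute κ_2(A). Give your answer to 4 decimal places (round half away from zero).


AᵀA = [4523916625/210656196 4580275945/947952882; 4580275945/947952882 74261154409/68252607504]; tr = 916127389/40602384, det = 3258025/162409536
char-poly roots: 361/16 and 9025/10150596
so κ_2 = √((361/16) / (9025/10150596)) = 159.3000

159.3000


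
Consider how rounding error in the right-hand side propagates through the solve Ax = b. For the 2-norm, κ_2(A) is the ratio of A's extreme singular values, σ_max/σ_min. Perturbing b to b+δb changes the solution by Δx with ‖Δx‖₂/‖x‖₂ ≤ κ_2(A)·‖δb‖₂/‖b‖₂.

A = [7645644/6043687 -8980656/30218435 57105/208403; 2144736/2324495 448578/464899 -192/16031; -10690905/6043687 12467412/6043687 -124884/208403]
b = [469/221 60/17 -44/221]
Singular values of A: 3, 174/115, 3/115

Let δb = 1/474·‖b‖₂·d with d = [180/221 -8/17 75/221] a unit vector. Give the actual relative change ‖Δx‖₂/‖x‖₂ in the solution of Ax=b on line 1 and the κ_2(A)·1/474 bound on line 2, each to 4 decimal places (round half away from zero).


largest singular value 3, smallest 3/115
κ = σ_max/σ_min = 3/(3/115) = 115.0000
worst-case relative error ≤ 115.0000 × 1/474 = 0.2426
solve Ax = b  →  x = [2.0587 1.6901 0.0732]
‖b‖₂ = 4.1231 and ‖x‖₂ = 2.6646
δb = ε·‖b‖·d = [0.0071 -0.0041 0.0030]; solving A·Δx = δb gives ‖Δx‖ = 0.3334
dividing the unrounded norms, ‖Δx‖/‖x‖ = 0.1251
tightness: 0.1251 against a bound of 0.2426 (unrounded ratio ≈ 0.5158)

0.1251
0.2426


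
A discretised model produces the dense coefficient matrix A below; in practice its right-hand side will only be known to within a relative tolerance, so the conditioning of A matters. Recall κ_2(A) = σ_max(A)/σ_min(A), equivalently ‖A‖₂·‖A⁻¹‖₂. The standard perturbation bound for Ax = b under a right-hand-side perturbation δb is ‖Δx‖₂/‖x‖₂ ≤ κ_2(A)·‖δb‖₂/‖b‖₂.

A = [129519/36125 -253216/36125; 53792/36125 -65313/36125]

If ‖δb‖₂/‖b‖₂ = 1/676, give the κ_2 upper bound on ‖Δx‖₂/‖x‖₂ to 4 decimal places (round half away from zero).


0.0251

form AᵀA = [31470001/2088025 -11619072/417605; -11619072/417605 109414609/2088025] with trace 97498/1445 and determinant 2825761/180625
char-poly roots: 1681/25 and 1681/7225
so κ_2 = √((1681/25) / (1681/7225)) = 17.0000
perturbation bound = 17.0000·1/676 = 0.0251


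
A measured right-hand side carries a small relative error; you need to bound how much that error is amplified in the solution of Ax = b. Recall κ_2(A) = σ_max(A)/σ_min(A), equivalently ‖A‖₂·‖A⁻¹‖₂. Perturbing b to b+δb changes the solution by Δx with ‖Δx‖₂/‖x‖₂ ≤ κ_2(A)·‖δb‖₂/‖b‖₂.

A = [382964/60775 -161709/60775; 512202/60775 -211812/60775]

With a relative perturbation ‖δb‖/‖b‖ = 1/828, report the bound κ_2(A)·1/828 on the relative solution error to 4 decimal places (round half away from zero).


M = AᵀA = [1258499428/11364925 -104873388/2272985; -104873388/2272985 218504997/11364925]. tr(M)=4544629/34969, det(M)=4691556/21855625
solving λ² − 4544629/34969·λ + 4691556/21855625 = 0 gives λ = 3249/25, 1444/874225
κ = σ_max/σ_min = (57/5)/(38/935) = 280.5000
bound on ‖Δx‖/‖x‖: κ·ε = 280.5000·1/828 = 0.3388

0.3388


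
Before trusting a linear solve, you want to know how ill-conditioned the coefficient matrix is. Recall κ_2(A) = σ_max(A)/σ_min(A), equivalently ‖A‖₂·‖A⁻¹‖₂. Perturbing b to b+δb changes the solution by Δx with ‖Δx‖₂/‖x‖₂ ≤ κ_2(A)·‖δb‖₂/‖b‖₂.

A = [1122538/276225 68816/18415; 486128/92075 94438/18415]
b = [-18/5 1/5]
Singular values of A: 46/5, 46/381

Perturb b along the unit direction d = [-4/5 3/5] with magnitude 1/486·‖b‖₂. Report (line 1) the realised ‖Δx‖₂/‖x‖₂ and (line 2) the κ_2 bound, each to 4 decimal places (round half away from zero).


from the listed singular values, σ₁ = 46/5, σ_n = 46/381
κ_2(A) = (46/5) / (46/381) = 76.2000
κ_2(A)·‖δb‖/‖b‖ = 0.1568
solve Ax = b  →  x = [-17.2939 17.8433]
2-norm of b is 3.6056; of x, 24.8488
with δb = [-0.0059 0.0045], A·Δx = δb → ‖Δx‖ = 0.0614
dividing the unrounded norms, ‖Δx‖/‖x‖ = 0.0025
so the bound overstates the realised error by a factor of ≈ 63.4047 (computed from the unrounded values)

0.0025
0.1568


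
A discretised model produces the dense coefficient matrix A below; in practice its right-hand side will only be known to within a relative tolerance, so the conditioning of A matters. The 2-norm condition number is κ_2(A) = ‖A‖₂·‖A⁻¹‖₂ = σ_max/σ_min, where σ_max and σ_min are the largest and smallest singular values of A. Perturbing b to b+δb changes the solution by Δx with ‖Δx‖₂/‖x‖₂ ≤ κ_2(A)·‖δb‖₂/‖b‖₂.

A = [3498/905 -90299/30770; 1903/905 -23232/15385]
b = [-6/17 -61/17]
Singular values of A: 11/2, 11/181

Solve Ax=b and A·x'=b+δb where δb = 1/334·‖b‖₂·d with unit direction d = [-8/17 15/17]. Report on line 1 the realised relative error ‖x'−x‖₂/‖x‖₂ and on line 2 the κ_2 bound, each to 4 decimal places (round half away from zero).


σ_max = 11/2, σ_min = 11/181
condition number: (11/2) ÷ (11/181) = 90.5000
bound on ‖Δx‖/‖x‖: κ·ε = 90.5000·1/334 = 0.2710
solve Ax = b  →  x = [-29.9091 -39.2727]
‖b‖₂ = 3.6056 and ‖x‖₂ = 49.3650
with δb = [-0.0051 0.0095], A·Δx = δb → ‖Δx‖ = 0.1776
relative error = 0.0036
realised/bound (from unrounded values) ≈ 0.0133

0.0036
0.2710


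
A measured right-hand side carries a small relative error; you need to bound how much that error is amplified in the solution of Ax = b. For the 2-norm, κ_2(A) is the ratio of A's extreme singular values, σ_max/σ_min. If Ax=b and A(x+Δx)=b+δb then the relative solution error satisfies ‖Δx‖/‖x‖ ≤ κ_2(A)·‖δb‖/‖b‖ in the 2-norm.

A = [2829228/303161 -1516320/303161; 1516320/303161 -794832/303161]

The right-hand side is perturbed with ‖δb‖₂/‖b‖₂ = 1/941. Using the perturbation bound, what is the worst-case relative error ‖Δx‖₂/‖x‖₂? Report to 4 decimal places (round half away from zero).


0.2787

form AᵀA = [35653139856/318015889 -19014652800/318015889; -19014652800/318015889 10141814016/318015889] with trace 158460048/1100401 and determinant 331776/1100401
λ_max, λ_min = (158460048/1100401 ± √25108126465593600/1210882360801)/2 = 144, 2304/1100401
so κ_2 = √(144 / (2304/1100401)) = 262.2500
κ_2(A)·‖δb‖/‖b‖ = 0.2787


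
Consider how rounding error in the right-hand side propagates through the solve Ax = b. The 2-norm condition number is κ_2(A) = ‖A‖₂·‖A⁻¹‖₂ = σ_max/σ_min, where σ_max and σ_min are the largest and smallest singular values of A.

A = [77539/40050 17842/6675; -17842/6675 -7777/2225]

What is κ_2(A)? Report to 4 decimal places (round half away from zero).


AᵀA = [698897089/64160100 77621621/5346675; 77621621/5346675 34506901/1782225]; tr = 77645821/2566404, det = 366025/2566404
solving λ² − 77645821/2566404·λ + 366025/2566404 = 0 gives λ = 121/4, 3025/641601
κ = σ_max/σ_min = (11/2)/(55/801) = 80.1000

80.1000


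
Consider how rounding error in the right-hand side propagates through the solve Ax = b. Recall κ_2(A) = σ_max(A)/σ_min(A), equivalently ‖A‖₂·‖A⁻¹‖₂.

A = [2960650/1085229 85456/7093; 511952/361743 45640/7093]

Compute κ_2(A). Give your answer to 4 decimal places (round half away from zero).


389.2500

form AᵀA = [38492394724/4075162569 19005986720/452795841; 19005986720/452795841 9385737536/50310649] with trace 475155940/2424249 and determinant 614656/2424249
λ_max, λ_min = (475155940/2424249 ± √225767207000510224/5876983214001)/2 = 196, 3136/2424249
κ_2(A) = √(λ_max/λ_min) = √(196 / (3136/2424249)) = 389.2500


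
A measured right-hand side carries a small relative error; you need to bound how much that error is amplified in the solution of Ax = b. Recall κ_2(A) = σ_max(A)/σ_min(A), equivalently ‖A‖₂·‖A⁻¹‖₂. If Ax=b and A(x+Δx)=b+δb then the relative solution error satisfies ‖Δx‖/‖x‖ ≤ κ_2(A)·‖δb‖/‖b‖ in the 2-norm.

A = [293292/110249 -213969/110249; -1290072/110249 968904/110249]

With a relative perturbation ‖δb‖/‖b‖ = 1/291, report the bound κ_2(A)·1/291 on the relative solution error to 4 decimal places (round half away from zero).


1.1551

AᵀA = [1041229008/7230721 -780910956/7230721; -780910956/7230721 585697617/7230721]; tr = 1626926625/7230721, det = 3240000/7230721
char-poly roots: 225 and 14400/7230721
σ_max=√225=15, σ_min=√(14400/7230721)=(120/2689) → κ = 336.1250
κ_2(A)·‖δb‖/‖b‖ = 1.1551


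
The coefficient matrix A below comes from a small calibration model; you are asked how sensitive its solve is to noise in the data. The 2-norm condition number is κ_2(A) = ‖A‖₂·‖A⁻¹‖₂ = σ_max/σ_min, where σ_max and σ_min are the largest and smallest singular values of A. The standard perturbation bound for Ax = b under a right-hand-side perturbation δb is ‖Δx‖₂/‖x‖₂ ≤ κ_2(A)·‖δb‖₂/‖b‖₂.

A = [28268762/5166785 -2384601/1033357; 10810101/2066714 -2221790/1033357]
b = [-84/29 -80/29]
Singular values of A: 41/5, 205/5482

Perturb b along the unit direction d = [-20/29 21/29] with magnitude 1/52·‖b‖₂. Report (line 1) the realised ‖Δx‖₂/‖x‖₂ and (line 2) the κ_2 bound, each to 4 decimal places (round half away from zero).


4.2169
4.2169

largest singular value 41/5, smallest 205/5482
κ = σ_max/σ_min = (41/5)/(205/5482) = 219.2800
bound on ‖Δx‖/‖x‖: κ·ε = 219.2800·1/52 = 4.2169
solve Ax = b  →  x = [-0.4503 0.1876]
‖b‖₂ = 4.0000 and ‖x‖₂ = 0.4878
Δx = A⁻¹·δb where δb = 1/52·4.0000·d; ‖Δx‖ = 2.0570
dividing the unrounded norms, ‖Δx‖/‖x‖ = 4.2169
realised/bound = 1 exactly: the bound is attained for this b and d


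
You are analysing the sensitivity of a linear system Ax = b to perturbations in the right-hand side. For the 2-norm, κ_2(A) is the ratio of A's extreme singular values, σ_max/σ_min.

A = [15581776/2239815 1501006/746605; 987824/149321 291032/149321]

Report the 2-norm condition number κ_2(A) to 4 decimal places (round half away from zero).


386.1750

AᵀA = [549757313536/5965245225 53448238816/1988415075; 53448238816/1988415075 5196800996/662805025]; tr = 23861140900/238609809, det = 16000000/238609809
char-poly roots: 100 and 160000/238609809
κ_2(A) = √(λ_max/λ_min) = √(100 / (160000/238609809)) = 386.1750


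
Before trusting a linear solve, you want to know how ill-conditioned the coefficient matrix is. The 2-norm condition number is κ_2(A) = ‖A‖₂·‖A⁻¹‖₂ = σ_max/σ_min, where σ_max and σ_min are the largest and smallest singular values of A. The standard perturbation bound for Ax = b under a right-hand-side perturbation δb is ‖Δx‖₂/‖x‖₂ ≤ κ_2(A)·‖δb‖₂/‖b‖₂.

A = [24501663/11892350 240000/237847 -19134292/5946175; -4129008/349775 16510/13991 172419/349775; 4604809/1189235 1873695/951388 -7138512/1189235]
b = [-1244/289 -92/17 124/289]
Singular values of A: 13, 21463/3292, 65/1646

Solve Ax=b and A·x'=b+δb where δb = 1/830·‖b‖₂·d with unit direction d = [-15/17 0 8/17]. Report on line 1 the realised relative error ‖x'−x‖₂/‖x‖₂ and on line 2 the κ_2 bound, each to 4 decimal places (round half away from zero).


0.0021
0.3966

largest singular value 13, smallest 65/1646
κ_2(A) = 13 / (65/1646) = 329.2000
bound on ‖Δx‖/‖x‖: κ·ε = 329.2000·1/830 = 0.3966
solve Ax = b  →  x = [11.3624 93.2646 37.8578]
‖b‖ = 6.9282, ‖x‖ = 101.2946
re-solving with b+δb shifts x by Δx of norm 0.2114
relative error = 0.0021
tightness: 0.0021 against a bound of 0.3966 (unrounded ratio ≈ 0.0053)


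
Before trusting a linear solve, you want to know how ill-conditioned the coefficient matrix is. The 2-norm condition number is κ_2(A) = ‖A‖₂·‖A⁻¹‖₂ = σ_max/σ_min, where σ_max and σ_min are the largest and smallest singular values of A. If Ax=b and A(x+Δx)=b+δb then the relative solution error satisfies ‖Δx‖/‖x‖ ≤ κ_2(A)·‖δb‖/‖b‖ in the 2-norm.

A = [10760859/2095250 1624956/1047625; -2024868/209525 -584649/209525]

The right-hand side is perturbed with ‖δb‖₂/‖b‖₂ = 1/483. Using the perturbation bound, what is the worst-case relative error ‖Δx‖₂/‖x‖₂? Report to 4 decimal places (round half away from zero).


0.4083

form AᵀA = [1819394907129/15190562500 132660510318/3797640625; 132660510318/3797640625 38705340249/3797640625] with trace 3158746029/24304900 and determinant 10556001/24304900
solving λ² − 3158746029/24304900·λ + 10556001/24304900 = 0 gives λ = 3249/25, 3249/972196
σ_max=√(3249/25)=(57/5), σ_min=√(3249/972196)=(57/986) → κ = 197.2000
perturbation bound = 197.2000·1/483 = 0.4083


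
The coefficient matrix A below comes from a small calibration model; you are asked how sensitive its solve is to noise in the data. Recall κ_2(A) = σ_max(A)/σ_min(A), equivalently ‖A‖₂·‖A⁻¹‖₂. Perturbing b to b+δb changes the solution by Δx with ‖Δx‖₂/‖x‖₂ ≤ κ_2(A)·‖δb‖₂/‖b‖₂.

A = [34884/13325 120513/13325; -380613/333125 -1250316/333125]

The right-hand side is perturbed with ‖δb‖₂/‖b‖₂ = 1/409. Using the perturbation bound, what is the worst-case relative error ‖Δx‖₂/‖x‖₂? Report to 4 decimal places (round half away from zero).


form AᵀA = [5357542401/656640625 18363143232/656640625; 18363143232/656640625 62960973849/656640625] with trace 109309626/1050625 and determinant 6765201/26265625
solving λ² − 109309626/1050625·λ + 6765201/26265625 = 0 gives λ = 2601/25, 2601/1050625
κ = σ_max/σ_min = (51/5)/(51/1025) = 205.0000
perturbation bound = 205.0000·1/409 = 0.5012

0.5012
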